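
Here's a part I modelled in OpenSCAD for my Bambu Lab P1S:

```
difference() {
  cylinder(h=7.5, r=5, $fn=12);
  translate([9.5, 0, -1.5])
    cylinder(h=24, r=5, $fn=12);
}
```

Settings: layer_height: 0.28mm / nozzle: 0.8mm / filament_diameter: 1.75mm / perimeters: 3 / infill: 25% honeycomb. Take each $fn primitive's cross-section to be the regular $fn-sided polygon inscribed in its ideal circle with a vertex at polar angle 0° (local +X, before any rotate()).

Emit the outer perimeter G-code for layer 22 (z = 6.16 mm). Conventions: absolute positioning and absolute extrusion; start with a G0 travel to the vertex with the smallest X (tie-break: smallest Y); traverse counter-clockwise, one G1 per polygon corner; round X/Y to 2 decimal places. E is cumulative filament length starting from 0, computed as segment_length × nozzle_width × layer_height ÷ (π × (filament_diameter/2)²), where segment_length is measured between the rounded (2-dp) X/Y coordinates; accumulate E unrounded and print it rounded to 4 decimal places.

At z = 6.16 mm: the cylinder: section is a regular 12-gon, circumradius r=5; the r=5 cylinder at (9.5, 0) gives a regular 12-gon of circumradius 5 (constant along its height); After the difference (first − rest): starting from the r=5 cylinder, the r=5 cylinder at (9.5, 0) partially overlaps it — only the 0.47 mm² overlap (of its 75.00 mm²) is removed, clipping the outline — 1 connected region. The outline is a single polygon with 14 vertices. Extrusion per mm of travel: 0.8 × 0.28 / (π × 0.875²) = 0.093128. Accumulating E over each segment gives final E = 2.8924.

G0 X-5.00 Y0.00 Z6.16
G1 X-4.33 Y-2.50 E0.2410
G1 X-2.50 Y-4.33 E0.4821
G1 X0.00 Y-5.00 E0.7231
G1 X2.50 Y-4.33 E0.9641
G1 X4.33 Y-2.50 E1.2051
G1 X4.75 Y-0.93 E1.3565
G1 X4.50 Y0.00 E1.4462
G1 X4.75 Y0.93 E1.5359
G1 X4.33 Y2.50 E1.6872
G1 X2.50 Y4.33 E1.9282
G1 X0.00 Y5.00 E2.1693
G1 X-2.50 Y4.33 E2.4103
G1 X-4.33 Y2.50 E2.6513
G1 X-5.00 Y0.00 E2.8924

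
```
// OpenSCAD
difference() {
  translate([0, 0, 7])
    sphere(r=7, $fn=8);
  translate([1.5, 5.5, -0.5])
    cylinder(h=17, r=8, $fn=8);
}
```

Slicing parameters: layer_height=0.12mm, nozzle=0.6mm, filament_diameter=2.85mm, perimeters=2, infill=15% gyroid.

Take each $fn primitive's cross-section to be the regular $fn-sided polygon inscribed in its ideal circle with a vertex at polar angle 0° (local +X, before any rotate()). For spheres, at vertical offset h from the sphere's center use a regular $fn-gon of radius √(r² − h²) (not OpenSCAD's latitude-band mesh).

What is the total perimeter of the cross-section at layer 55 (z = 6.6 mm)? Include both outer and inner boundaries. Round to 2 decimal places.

At z = 6.6 mm: the sphere: section is a regular 8-gon, circumradius = √(r²−h²) = √(7²−0.4²) = 6.989 (perimeter = 2·8·6.989·sin(180°/8) = 42.79 mm); the r=8 cylinder at (1.5, 5.5) gives a regular 8-gon of circumradius 8 (constant along its height) (perimeter = 2·8·8.000·sin(180°/8) = 48.98 mm); Taking the first minus the rest: starting from the r=7 sphere, the r=8 cylinder at (1.5, 5.5) partially overlaps it — only the 79.44 mm² overlap (of its 181.02 mm²) is removed, clipping the outline — boundary = 40.44 mm. Overall, the cross-section is a single solid region. Total boundary length (outer) = 40.44 mm.

40.44 mm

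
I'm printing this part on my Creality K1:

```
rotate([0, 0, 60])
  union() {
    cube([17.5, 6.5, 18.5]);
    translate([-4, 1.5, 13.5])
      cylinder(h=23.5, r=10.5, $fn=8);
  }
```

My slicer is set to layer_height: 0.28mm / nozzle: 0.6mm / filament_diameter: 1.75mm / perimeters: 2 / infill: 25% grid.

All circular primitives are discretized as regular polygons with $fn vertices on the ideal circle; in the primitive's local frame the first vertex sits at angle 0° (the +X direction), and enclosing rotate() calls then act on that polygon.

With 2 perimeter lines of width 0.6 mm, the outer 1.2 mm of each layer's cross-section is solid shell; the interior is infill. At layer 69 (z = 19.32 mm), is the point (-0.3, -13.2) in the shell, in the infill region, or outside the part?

At z = 19.32 mm: the cube is not intersected at this z (z outside [0, 18.5]); the r=10.5 cylinder at (-4, 1.5) contributes a regular 8-gon of circumradius 10.5; Merging all regions: only the r=10.5 cylinder at (-4, 1.5) is present, so the union is just that shape — 1 connected region; (rotated 60° about Z; rotation is an isometry so areas/perimeters/island counts are preserved). Overall, the cross-section is a single solid region. Undo the 60° rotation: the query point maps to (-11.582, -6.340) in the un-rotated model frame. The nearest boundary edge runs (-11.42, -5.92)→(-4.00, -9.00); distance from the point to it = 0.44 mm. The point is not inside any of the regions above, so it lies outside the cross-section (0.44 mm from the nearest boundary).

outside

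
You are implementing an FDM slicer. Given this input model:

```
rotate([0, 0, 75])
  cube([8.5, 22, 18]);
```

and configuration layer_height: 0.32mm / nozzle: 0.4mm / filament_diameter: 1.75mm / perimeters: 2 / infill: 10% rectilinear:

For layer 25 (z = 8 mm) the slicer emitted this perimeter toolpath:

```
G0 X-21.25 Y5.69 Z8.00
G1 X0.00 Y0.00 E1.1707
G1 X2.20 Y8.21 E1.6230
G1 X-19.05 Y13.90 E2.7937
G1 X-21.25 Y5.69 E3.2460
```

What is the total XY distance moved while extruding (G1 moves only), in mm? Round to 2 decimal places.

Sum the Euclidean lengths of each G1 segment: total = 61.00 mm.

61.00 mm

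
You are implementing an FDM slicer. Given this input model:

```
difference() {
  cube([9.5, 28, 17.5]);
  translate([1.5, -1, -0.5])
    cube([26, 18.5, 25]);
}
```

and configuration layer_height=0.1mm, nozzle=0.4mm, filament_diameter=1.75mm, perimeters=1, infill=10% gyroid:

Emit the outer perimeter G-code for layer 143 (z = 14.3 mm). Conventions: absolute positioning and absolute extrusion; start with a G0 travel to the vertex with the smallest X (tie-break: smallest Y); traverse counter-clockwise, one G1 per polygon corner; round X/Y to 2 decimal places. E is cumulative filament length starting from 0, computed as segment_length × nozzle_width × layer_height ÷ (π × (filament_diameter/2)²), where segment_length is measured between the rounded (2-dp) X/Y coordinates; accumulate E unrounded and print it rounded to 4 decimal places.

At z = 14.3 mm: the cube (footprint 9.5×28) is included at this height; the cube at (1.5, -1) is present — its section is the full 26×18.5 rectangle; After the difference (first − rest): starting from the 9.5×28 cube, the 26×18.5 cube at (1.5, -1) partially overlaps it — only the 140.00 mm² overlap (of its 481.00 mm²) is removed, clipping the outline — 1 connected region. The outline is a single polygon with 6 vertices. Extrusion per mm of travel: 0.4 × 0.1 / (π × 0.875²) = 0.016630. Accumulating E over each segment gives final E = 1.2473.

G0 X0.00 Y0.00 Z14.30
G1 X1.50 Y0.00 E0.0249
G1 X1.50 Y17.50 E0.3160
G1 X9.50 Y17.50 E0.4490
G1 X9.50 Y28.00 E0.6236
G1 X0.00 Y28.00 E0.7816
G1 X0.00 Y0.00 E1.2473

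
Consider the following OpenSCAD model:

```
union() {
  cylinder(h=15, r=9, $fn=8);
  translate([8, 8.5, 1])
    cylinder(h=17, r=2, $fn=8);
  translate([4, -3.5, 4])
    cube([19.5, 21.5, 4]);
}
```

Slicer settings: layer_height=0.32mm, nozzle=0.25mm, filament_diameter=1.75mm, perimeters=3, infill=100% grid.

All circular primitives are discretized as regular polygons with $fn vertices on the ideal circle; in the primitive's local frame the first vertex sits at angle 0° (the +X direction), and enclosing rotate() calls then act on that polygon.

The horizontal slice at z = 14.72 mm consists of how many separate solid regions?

2

At z = 14.72 mm: the r=9 cylinder contributes a regular 8-gon of circumradius 9; the r=2 cylinder at (8, 8.5) gives a regular 8-gon of circumradius 2 (constant along its height); the cube at (4, -3.5) does not reach this height (z outside [4, 8]); Merging all regions: the 2 present regions are separate (no shared area or edge), so areas and boundary lengths simply add and each stays a separate island — 2 connected regions. The result has 2 disconnected regions.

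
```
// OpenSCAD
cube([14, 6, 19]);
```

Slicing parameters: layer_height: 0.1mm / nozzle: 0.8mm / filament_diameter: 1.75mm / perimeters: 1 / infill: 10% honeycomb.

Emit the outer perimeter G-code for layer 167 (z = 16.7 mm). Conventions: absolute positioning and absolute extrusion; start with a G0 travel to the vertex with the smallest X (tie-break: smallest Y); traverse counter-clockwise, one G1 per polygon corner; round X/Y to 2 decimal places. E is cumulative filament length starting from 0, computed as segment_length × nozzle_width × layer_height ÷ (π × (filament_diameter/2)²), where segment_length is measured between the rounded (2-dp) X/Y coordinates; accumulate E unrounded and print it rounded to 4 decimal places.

G0 X0.00 Y0.00 Z16.70
G1 X14.00 Y0.00 E0.4656
G1 X14.00 Y6.00 E0.6652
G1 X0.00 Y6.00 E1.1308
G1 X0.00 Y0.00 E1.3304

At z = 16.7 mm: the cube (footprint 14×6) is included at this height. The outline is a single polygon with 4 vertices. Extrusion per mm of travel: 0.8 × 0.1 / (π × 0.875²) = 0.033260. Accumulating E over each segment gives final E = 1.3304.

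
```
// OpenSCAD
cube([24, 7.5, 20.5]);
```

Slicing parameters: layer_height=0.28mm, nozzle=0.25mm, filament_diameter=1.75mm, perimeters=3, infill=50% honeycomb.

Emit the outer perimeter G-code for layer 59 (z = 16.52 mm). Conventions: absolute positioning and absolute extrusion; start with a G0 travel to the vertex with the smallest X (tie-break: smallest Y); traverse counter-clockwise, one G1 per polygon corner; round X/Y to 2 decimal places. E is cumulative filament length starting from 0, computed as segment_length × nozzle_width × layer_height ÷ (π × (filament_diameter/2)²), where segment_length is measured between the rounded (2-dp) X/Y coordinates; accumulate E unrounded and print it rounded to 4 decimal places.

G0 X0.00 Y0.00 Z16.52
G1 X24.00 Y0.00 E0.6985
G1 X24.00 Y7.50 E0.9167
G1 X0.00 Y7.50 E1.6152
G1 X0.00 Y0.00 E1.8335

At z = 16.52 mm: the 24×7.5 cube contributes its full rectangle. The outline is a single polygon with 4 vertices. Extrusion per mm of travel: 0.25 × 0.28 / (π × 0.875²) = 0.029103. Accumulating E over each segment gives final E = 1.8335.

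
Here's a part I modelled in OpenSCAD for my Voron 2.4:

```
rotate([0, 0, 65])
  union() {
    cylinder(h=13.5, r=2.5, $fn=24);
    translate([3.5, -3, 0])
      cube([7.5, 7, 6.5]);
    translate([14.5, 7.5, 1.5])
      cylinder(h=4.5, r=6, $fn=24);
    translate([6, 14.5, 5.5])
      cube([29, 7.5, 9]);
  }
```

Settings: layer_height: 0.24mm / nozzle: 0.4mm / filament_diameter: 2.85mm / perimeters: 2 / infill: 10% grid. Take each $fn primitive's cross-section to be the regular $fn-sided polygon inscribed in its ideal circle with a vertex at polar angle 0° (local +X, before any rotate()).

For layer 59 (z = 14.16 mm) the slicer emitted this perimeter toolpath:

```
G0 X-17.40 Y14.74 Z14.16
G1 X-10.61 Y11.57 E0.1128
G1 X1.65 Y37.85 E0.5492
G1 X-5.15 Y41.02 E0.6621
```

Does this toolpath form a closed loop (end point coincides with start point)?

no

Start point (G0): (-17.40, 14.74). End point (last G1): the path does not return to the start — open.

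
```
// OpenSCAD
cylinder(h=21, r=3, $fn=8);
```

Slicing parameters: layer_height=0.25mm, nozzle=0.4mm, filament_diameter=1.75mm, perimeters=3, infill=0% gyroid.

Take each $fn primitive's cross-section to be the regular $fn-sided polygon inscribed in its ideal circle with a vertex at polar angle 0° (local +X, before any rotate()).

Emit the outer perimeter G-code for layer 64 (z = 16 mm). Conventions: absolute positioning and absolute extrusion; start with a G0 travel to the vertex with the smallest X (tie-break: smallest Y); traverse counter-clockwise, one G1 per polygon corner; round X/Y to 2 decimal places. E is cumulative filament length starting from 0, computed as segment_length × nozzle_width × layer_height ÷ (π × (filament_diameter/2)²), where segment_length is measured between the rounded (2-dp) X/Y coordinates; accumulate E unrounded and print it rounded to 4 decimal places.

At z = 16 mm: the r=3 cylinder contributes a regular 8-gon of circumradius 3. The outline is a single polygon with 8 vertices. Extrusion per mm of travel: 0.4 × 0.25 / (π × 0.875²) = 0.041575. Accumulating E over each segment gives final E = 0.7634.

G0 X-3.00 Y0.00 Z16.00
G1 X-2.12 Y-2.12 E0.0954
G1 X0.00 Y-3.00 E0.1909
G1 X2.12 Y-2.12 E0.2863
G1 X3.00 Y0.00 E0.3817
G1 X2.12 Y2.12 E0.4772
G1 X0.00 Y3.00 E0.5726
G1 X-2.12 Y2.12 E0.6680
G1 X-3.00 Y0.00 E0.7634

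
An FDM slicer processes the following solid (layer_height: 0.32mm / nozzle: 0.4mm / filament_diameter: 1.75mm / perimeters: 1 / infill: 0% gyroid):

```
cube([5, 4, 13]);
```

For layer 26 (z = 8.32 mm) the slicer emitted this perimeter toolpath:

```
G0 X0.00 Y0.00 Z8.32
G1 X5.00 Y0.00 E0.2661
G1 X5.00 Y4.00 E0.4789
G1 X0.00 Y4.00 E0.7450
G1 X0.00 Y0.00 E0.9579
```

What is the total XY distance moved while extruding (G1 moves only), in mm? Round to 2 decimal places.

Sum the Euclidean lengths of each G1 segment: total = 18.00 mm.

18.00 mm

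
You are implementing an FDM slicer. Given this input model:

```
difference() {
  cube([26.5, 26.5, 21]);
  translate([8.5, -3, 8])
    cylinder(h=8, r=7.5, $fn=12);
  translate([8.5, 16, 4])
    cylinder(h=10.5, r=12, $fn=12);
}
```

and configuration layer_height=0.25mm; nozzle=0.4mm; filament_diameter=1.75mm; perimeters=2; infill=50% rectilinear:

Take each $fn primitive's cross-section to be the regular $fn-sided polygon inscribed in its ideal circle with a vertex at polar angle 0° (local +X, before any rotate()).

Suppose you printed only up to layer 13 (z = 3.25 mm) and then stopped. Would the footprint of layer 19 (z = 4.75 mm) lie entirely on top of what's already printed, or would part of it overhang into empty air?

entirely on top

Compare the two slices. At z = 3.25: the cube (footprint 26.5×26.5) is included at this height (area 702.25 mm²); the cylinder at (8.5, -3) is not intersected at this z (z outside [8, 16]); the cylinder at (8.5, 16) is absent (z outside [4, 14.5]); Taking the first minus the rest: none of the subtracted shapes is present at this height, so the 26.5×26.5 cube is unchanged — area = 702.25 mm². At z = 4.75: the cube is present — its section is the full 26.5×26.5 rectangle (area 702.25 mm²); the cylinder at (8.5, -3) does not reach this height (z outside [8, 16]); the r=12 cylinder at (8.5, 16) contributes a regular 12-gon of circumradius 12 (area = (12/2)·12.000²·sin(360°/12) = 432.00 mm²); Taking the first minus the rest: starting from the 26.5×26.5 cube (702.25 mm²), the r=12 cylinder at (8.5, 16) partially overlaps it — only the 387.67 mm² overlap (of its 432.00 mm²) is removed, clipping the outline — area = 314.58 mm². Checking containment: the cross-section at z = 4.75 is a subset of the cross-section at z = 3.25.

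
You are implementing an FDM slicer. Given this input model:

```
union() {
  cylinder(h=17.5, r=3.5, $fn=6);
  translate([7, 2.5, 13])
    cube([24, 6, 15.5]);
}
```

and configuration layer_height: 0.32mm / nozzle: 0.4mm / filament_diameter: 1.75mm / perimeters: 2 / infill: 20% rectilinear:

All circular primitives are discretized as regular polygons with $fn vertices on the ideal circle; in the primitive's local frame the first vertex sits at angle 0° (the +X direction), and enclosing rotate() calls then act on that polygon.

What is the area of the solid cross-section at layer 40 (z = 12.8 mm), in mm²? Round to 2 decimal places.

At z = 12.8 mm: the r=3.5 cylinder contributes a regular 6-gon of circumradius 3.5 (area = (6/2)·3.500²·sin(360°/6) = 31.83 mm²); the cube at (7, 2.5) is not intersected at this z (z outside [13, 28.5]); Combining (union): only the r=3.5 cylinder is present, so the union is just that shape — area = 31.83 mm². Overall, the cross-section is a single solid region. Net area = 31.83 mm².

31.83 mm²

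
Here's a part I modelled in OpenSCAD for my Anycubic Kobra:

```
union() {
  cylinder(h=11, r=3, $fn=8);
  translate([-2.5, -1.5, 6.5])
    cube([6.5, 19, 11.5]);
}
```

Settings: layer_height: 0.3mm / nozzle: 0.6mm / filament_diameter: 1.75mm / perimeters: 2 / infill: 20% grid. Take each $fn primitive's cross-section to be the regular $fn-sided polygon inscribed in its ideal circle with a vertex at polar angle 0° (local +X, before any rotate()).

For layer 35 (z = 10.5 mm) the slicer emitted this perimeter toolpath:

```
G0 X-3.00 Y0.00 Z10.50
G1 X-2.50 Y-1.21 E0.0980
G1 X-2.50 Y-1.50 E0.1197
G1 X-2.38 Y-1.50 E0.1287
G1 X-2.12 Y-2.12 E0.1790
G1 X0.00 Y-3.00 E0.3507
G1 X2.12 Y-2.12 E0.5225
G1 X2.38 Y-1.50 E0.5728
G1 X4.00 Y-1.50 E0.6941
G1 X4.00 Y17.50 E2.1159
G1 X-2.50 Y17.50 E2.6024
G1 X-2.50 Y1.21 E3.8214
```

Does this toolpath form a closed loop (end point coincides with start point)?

Start point (G0): (-3.00, 0.00). End point (last G1): the path does not return to the start — open.

no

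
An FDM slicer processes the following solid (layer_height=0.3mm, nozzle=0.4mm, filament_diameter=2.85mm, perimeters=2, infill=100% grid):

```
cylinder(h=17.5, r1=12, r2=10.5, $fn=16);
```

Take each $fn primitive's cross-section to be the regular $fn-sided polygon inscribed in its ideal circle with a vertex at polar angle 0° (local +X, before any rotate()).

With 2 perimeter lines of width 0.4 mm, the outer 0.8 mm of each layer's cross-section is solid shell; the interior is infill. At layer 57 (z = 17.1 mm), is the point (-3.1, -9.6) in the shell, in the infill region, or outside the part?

At z = 17.1 mm: the cone (r1=12→r2=10.5) has section circumradius 10.534 here — a regular 16-gon. Overall, the cross-section is a single solid region. The nearest boundary edge runs (-4.03, -9.73)→(-0.00, -10.53); distance from the point to it = 0.31 mm. The point is inside the cross-section, 0.31 mm from the nearest boundary — within the 0.8 mm shell band (2 × 0.4).

shell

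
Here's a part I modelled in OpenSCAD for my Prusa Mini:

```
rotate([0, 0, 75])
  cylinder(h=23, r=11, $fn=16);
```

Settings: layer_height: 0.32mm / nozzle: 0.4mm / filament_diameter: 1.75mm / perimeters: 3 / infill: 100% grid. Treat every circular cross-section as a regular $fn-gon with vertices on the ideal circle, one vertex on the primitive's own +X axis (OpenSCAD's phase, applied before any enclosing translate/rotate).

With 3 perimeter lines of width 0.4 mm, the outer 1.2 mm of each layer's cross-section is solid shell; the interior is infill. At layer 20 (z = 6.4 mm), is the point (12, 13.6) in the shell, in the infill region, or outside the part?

At z = 6.4 mm: the r=11 cylinder contributes a regular 16-gon of circumradius 11; (rotated 75° about Z; rotation is an isometry so areas/perimeters/island counts are preserved). Overall, the cross-section is a single solid region. Undo the 75° rotation: the query point maps to (16.242, -8.071) in the un-rotated model frame. The nearest boundary edge runs (7.78, -7.78)→(10.16, -4.21); distance from the point to it = 7.20 mm. The point is not inside any of the regions above, so it lies outside the cross-section (7.20 mm from the nearest boundary).

outside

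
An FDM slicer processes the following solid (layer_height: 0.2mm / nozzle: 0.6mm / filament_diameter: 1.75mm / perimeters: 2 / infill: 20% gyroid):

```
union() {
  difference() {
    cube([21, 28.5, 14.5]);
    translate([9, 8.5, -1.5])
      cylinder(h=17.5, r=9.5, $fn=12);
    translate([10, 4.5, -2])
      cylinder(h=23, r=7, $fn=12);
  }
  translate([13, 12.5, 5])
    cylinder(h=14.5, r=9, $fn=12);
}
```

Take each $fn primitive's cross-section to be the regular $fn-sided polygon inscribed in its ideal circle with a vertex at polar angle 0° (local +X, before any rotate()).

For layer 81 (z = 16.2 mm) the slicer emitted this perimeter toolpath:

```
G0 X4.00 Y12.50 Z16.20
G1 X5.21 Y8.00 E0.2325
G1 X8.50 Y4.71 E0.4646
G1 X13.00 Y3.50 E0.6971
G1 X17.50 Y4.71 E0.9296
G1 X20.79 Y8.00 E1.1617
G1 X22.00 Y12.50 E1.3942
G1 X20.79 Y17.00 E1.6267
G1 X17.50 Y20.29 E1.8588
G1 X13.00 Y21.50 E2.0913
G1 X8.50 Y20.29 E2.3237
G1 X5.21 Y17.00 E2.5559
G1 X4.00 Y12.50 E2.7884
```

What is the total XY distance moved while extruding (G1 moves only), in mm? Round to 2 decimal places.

55.89 mm

Sum the Euclidean lengths of each G1 segment: total = 55.89 mm.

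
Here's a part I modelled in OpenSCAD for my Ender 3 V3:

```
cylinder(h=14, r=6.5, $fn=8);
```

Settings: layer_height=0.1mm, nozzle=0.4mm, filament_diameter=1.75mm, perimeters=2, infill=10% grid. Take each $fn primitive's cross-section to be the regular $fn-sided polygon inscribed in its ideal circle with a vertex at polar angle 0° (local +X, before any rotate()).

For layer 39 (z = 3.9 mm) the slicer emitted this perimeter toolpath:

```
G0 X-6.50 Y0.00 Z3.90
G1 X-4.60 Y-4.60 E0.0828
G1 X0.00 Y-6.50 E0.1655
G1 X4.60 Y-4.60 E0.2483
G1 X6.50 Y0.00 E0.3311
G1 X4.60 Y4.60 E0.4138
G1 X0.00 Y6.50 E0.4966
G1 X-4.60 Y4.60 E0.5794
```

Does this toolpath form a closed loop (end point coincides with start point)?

no

Start point (G0): (-6.50, 0.00). End point (last G1): the path does not return to the start — open.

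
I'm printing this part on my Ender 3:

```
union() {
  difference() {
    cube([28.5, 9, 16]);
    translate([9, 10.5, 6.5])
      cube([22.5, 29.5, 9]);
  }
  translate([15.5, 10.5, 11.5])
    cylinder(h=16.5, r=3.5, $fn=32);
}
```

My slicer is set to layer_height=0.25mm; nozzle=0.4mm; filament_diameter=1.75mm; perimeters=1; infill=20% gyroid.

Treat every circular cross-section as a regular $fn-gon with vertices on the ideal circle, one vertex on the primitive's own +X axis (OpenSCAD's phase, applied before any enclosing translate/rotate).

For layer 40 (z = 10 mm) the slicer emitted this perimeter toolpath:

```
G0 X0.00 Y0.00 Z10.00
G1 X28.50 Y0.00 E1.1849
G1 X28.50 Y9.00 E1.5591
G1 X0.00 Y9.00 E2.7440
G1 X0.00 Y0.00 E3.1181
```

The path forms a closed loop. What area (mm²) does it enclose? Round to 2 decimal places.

256.50 mm²

Apply the shoelace formula to the sequence of (X, Y) vertices; enclosed area = 256.50 mm².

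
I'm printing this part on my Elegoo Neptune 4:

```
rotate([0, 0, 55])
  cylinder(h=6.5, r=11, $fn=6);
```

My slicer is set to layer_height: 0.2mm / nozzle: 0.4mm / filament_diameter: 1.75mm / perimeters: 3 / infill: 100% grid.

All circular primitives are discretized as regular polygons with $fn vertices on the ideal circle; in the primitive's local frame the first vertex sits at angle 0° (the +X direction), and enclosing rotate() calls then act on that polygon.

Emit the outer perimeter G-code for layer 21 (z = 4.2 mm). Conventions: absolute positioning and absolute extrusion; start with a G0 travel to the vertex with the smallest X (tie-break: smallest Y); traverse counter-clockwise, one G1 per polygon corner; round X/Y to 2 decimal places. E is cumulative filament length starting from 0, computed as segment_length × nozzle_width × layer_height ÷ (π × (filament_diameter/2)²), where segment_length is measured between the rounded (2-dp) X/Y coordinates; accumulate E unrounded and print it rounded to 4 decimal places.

G0 X-10.96 Y0.96 Z4.20
G1 X-6.31 Y-9.01 E0.3659
G1 X4.65 Y-9.97 E0.7318
G1 X10.96 Y-0.96 E1.0977
G1 X6.31 Y9.01 E1.4636
G1 X-4.65 Y9.97 E1.8295
G1 X-10.96 Y0.96 E2.1954

At z = 4.2 mm: the cylinder: section is a regular 6-gon, circumradius r=11; (whole slice rotated 55° about Z — lengths, areas and connectivity unchanged). The outline is a single polygon with 6 vertices. Extrusion per mm of travel: 0.4 × 0.2 / (π × 0.875²) = 0.033260. Accumulating E over each segment gives final E = 2.1954.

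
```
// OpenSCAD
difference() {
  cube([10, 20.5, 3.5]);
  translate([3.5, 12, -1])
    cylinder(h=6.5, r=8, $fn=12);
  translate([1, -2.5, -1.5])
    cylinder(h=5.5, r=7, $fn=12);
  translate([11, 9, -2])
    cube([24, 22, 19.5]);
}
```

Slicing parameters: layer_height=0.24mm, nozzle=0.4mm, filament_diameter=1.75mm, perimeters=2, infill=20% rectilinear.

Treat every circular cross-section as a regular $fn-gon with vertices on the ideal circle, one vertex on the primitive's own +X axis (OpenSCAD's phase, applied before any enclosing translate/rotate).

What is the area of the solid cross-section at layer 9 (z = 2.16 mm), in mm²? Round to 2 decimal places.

39.73 mm²

At z = 2.16 mm: the 10×20.5 cube contributes its full rectangle (area 205.00 mm²); the cylinder at (3.5, 12): section is a regular 12-gon, circumradius r=8 (area = (12/2)·8.000²·sin(360°/12) = 192.00 mm²); the r=7 cylinder at (1, -2.5) gives a regular 12-gon of circumradius 7 (constant along its height) (area = (12/2)·7.000²·sin(360°/12) = 147.00 mm²); the 24×22 cube at (11, 9) contributes its full rectangle (area 528.00 mm²); Taking the first minus the rest: starting from the 10×20.5 cube (205.00 mm²), the r=8 cylinder at (3.5, 12) partially overlaps it — only the 140.82 mm² overlap (of its 192.00 mm²) is removed, clipping the outline; the r=7 cylinder at (1, -2.5) partially overlaps it — only the 24.45 mm² overlap (of its 147.00 mm²) is removed, clipping the outline; the 24×22 cube at (11, 9) misses the remaining region (no effect) — area = 39.73 mm². Overall, the cross-section has 2 separate islands. Net area = 39.73 mm².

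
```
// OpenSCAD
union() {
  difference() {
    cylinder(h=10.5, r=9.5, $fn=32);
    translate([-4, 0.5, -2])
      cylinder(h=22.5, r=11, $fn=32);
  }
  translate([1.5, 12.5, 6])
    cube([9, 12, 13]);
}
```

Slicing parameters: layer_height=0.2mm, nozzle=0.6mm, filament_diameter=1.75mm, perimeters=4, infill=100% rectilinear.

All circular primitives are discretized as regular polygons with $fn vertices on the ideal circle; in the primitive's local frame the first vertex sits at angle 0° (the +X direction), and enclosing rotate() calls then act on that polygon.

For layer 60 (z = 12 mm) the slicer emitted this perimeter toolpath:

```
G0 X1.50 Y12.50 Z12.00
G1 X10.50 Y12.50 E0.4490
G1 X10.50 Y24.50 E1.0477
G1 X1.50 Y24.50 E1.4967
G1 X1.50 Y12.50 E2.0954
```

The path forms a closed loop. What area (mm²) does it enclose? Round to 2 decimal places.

Apply the shoelace formula to the sequence of (X, Y) vertices; enclosed area = 108.00 mm².

108.00 mm²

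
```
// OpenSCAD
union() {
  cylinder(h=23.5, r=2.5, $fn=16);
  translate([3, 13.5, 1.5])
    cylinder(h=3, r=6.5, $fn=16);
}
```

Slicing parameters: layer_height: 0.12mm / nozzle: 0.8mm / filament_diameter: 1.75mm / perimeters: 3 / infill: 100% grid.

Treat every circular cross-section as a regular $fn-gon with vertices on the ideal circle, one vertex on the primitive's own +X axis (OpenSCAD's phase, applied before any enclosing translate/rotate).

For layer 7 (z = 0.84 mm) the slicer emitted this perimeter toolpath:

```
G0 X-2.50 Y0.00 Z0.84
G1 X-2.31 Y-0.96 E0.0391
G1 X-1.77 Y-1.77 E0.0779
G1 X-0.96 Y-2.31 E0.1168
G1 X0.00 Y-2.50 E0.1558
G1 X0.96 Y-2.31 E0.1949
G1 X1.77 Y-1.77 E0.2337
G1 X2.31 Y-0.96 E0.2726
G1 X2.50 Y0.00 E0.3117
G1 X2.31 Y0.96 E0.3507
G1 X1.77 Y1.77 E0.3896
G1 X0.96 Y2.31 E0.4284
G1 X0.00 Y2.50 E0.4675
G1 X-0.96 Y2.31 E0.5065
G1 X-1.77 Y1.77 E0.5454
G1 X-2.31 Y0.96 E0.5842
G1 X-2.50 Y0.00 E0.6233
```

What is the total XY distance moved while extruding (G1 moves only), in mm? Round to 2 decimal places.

15.62 mm

Sum the Euclidean lengths of each G1 segment: total = 15.62 mm.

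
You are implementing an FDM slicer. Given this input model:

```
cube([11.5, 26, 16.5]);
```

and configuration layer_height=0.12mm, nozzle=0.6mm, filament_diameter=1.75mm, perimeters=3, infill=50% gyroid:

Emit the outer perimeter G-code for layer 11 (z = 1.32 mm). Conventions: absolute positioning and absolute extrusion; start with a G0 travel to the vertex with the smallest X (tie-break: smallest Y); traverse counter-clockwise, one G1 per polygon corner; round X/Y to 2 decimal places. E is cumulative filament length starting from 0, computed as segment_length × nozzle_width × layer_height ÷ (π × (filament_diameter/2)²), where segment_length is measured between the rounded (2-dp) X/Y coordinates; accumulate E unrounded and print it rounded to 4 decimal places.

At z = 1.32 mm: the cube is present — its section is the full 11.5×26 rectangle. The outline is a single polygon with 4 vertices. Extrusion per mm of travel: 0.6 × 0.12 / (π × 0.875²) = 0.029934. Accumulating E over each segment gives final E = 2.2451.

G0 X0.00 Y0.00 Z1.32
G1 X11.50 Y0.00 E0.3442
G1 X11.50 Y26.00 E1.1225
G1 X0.00 Y26.00 E1.4668
G1 X0.00 Y0.00 E2.2451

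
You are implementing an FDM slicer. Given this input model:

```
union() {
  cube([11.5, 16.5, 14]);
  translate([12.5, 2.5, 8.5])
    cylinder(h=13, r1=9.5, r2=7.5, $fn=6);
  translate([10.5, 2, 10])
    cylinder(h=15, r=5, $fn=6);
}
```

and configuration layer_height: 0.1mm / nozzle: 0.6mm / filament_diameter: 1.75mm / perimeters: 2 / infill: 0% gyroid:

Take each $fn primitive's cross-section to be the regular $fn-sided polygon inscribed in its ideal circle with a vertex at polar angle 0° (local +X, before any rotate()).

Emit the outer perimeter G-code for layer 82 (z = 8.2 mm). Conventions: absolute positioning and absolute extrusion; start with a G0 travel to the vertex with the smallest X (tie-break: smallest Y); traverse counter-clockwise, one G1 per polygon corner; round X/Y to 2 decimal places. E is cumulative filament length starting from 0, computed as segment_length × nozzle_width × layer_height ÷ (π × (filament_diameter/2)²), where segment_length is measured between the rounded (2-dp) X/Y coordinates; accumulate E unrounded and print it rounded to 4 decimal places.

G0 X0.00 Y0.00 Z8.20
G1 X11.50 Y0.00 E0.2869
G1 X11.50 Y16.50 E0.6985
G1 X0.00 Y16.50 E0.9853
G1 X0.00 Y0.00 E1.3969

At z = 8.2 mm: the 11.5×16.5 cube contributes its full rectangle; the cone at (12.5, 2.5) does not reach this height (z outside [8.5, 21.5]); the cylinder at (10.5, 2) does not reach this height (z outside [10, 25]); Merging all regions: only the 11.5×16.5 cube is present, so the union is just that shape — 1 connected region. The outline is a single polygon with 4 vertices. Extrusion per mm of travel: 0.6 × 0.1 / (π × 0.875²) = 0.024945. Accumulating E over each segment gives final E = 1.3969.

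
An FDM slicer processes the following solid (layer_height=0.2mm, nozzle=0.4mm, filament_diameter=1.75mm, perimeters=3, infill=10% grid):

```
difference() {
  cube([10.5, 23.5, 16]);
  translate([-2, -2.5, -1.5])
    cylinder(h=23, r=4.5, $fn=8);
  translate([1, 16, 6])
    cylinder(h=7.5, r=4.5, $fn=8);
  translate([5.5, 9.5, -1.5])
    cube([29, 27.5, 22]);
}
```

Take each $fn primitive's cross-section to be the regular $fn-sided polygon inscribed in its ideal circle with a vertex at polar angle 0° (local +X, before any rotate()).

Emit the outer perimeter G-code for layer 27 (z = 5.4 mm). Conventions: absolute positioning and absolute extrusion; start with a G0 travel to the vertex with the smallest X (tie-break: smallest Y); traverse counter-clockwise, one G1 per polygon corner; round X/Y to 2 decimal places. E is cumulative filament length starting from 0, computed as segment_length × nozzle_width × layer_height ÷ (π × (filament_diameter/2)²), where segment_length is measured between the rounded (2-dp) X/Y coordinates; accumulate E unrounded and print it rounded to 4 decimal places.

G0 X0.00 Y1.17 Z5.40
G1 X1.18 Y0.68 E0.0425
G1 X1.46 Y0.00 E0.0670
G1 X10.50 Y0.00 E0.3676
G1 X10.50 Y9.50 E0.6836
G1 X5.50 Y9.50 E0.8499
G1 X5.50 Y23.50 E1.3155
G1 X0.00 Y23.50 E1.4985
G1 X0.00 Y1.17 E2.2412

At z = 5.4 mm: the cube (footprint 10.5×23.5) is included at this height; the r=4.5 cylinder at (-2, -2.5) gives a regular 8-gon of circumradius 4.5 (constant along its height); the cylinder at (1, 16) is not intersected at this z (z outside [6, 13.5]); the 29×27.5 cube at (5.5, 9.5) contributes its full rectangle; Taking the first minus the rest: starting from the 10.5×23.5 cube, the r=4.5 cylinder at (-2, -2.5) partially overlaps it — only the 1.19 mm² overlap (of its 57.28 mm²) is removed, clipping the outline; the 29×27.5 cube at (5.5, 9.5) partially overlaps it — only the 70.00 mm² overlap (of its 797.50 mm²) is removed, clipping the outline — 1 connected region. The outline is a single polygon with 8 vertices. Extrusion per mm of travel: 0.4 × 0.2 / (π × 0.875²) = 0.033260. Accumulating E over each segment gives final E = 2.2412.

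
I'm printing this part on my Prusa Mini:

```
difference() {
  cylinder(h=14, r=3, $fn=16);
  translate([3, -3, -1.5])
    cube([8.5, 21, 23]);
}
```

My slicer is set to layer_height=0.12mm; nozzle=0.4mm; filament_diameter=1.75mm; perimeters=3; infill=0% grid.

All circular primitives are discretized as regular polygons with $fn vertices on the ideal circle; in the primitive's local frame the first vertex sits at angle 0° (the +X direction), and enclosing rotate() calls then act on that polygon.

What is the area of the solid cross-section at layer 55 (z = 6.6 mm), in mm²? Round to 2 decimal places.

At z = 6.6 mm: the r=3 cylinder gives a regular 16-gon of circumradius 3 (constant along its height) (area = (16/2)·3.000²·sin(360°/16) = 27.55 mm²); the cube at (3, -3) (footprint 8.5×21) is included at this height (area 178.50 mm²); Subtracting the remaining from the first: starting from the r=3 cylinder (27.55 mm²), the 8.5×21 cube at (3, -3) misses the remaining region (no effect) — area = 27.55 mm². Overall, the cross-section is a single solid region. Net area = 27.55 mm².

27.55 mm²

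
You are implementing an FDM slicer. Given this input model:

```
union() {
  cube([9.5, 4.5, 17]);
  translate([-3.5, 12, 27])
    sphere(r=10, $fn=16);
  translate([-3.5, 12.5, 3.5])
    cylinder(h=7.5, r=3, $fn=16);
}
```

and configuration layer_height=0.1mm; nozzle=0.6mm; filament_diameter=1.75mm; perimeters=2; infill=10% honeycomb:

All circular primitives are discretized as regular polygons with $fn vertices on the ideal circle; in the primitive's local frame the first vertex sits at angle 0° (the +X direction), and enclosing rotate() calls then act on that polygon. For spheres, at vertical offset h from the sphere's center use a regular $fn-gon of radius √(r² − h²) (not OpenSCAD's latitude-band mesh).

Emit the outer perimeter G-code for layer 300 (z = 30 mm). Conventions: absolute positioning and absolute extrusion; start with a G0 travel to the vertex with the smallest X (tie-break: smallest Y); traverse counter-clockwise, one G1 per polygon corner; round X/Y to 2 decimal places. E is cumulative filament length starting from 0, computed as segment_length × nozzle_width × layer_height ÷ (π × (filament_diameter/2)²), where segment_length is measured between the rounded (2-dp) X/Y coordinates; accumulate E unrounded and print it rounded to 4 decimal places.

At z = 30 mm: the cube is not intersected at this z (z outside [0, 17]); the r=10 sphere at (-3.5, 12) slices to a regular 16-gon of circumradius 9.539 (√(r²−h²) with h=3 from center); the cylinder at (-3.5, 12.5) is not intersected at this z (z outside [3.5, 11]); Taking the union: only the r=10 sphere at (-3.5, 12) is present, so the union is just that shape — 1 connected region. The outline is a single polygon with 16 vertices. Extrusion per mm of travel: 0.6 × 0.1 / (π × 0.875²) = 0.024945. Accumulating E over each segment gives final E = 1.4856.

G0 X-13.04 Y12.00 Z30.00
G1 X-12.31 Y8.35 E0.0929
G1 X-10.25 Y5.25 E0.1857
G1 X-7.15 Y3.19 E0.2785
G1 X-3.50 Y2.46 E0.3714
G1 X0.15 Y3.19 E0.4643
G1 X3.25 Y5.25 E0.5571
G1 X5.31 Y8.35 E0.6499
G1 X6.04 Y12.00 E0.7428
G1 X5.31 Y15.65 E0.8357
G1 X3.25 Y18.75 E0.9285
G1 X0.15 Y20.81 E1.0213
G1 X-3.50 Y21.54 E1.1142
G1 X-7.15 Y20.81 E1.2070
G1 X-10.25 Y18.75 E1.2999
G1 X-12.31 Y15.65 E1.3927
G1 X-13.04 Y12.00 E1.4856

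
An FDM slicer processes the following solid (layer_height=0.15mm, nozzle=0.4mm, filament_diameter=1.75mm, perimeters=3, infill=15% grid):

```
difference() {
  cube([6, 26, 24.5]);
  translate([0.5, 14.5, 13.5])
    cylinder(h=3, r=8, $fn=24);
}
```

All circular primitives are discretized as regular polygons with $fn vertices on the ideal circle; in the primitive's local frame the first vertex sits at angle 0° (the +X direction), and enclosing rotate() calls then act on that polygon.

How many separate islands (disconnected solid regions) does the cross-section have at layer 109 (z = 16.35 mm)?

At z = 16.35 mm: the 6×26 cube contributes its full rectangle; the r=8 cylinder at (0.5, 14.5) gives a regular 24-gon of circumradius 8 (constant along its height); Subtracting the remaining from the first: starting from the 6×26 cube, the r=8 cylinder at (0.5, 14.5) partially overlaps it — only the 87.87 mm² overlap (of its 198.77 mm²) is removed, clipping the outline — 2 connected regions. Overall, the cross-section has 2 separate islands. Island count = 2.

2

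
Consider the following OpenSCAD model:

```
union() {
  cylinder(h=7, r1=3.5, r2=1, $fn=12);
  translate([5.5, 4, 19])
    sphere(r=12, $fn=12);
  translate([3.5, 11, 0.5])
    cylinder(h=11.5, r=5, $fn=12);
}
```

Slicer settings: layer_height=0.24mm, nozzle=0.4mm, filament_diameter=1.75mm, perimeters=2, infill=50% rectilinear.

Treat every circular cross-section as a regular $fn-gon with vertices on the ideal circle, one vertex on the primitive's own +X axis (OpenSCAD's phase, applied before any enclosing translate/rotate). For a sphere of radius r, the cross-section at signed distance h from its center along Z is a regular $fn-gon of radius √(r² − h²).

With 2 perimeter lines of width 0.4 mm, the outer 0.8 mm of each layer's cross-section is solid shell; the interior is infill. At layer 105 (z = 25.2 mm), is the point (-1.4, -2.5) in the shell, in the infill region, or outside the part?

shell

At z = 25.2 mm: the cone is absent (z outside [0, 7]); the r=12 sphere at (5.5, 4) contributes a regular 12-gon of circumradius √(12²−6.2²) = 10.274; the cylinder at (3.5, 11) is not intersected at this z (z outside [0.5, 12]); Merging all regions: only the r=12 sphere at (5.5, 4) is present, so the union is just that shape — 1 connected region. Overall, the cross-section is a single solid region. The nearest boundary edge runs (-3.40, -1.14)→(0.36, -4.90); distance from the point to it = 0.45 mm. The point is inside the cross-section, 0.45 mm from the nearest boundary — within the 0.8 mm shell band (2 × 0.4).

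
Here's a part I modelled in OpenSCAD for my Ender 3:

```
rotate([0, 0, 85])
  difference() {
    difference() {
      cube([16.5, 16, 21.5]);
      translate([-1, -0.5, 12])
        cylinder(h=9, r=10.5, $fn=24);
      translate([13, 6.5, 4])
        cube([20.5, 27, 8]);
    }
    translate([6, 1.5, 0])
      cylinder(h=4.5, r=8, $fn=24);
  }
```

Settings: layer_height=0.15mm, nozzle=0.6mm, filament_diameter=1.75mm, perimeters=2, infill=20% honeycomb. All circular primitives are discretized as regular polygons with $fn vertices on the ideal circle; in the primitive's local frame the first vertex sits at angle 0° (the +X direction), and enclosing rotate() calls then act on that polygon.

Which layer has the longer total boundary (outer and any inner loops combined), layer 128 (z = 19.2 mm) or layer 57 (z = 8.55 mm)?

layer 57 (z = 8.55 mm)

Layer 128 (z = 19.2): the 16.5×16 cube contributes its full rectangle (perimeter 65.00 mm); the cylinder at (-1, -0.5): section is a regular 24-gon, circumradius r=10.5 (perimeter = 2·24·10.500·sin(180°/24) = 65.79 mm); the cube at (13, 6.5) does not reach this height (z outside [4, 12]); Subtracting the remaining from the first: starting from the 16.5×16 cube, the r=10.5 cylinder at (-1, -0.5) partially overlaps it — only the 70.44 mm² overlap (of its 342.42 mm²) is removed, clipping the outline — boundary = 60.63 mm; the cylinder at (6, 1.5) does not reach this height (z outside [0, 4.5]); Taking the first minus the rest: none of the subtracted shapes is present at this height, so that combined region is unchanged — boundary = 60.63 mm; (whole slice rotated 85° about Z — lengths, areas and connectivity unchanged). So its perimeter = 60.63 mm. Layer 57 (z = 8.55): the cube (footprint 16.5×16) is included at this height (perimeter 65.00 mm); the cylinder at (-1, -0.5) is not intersected at this z (z outside [12, 21]); the cube at (13, 6.5) is present — its section is the full 20.5×27 rectangle (perimeter 95.00 mm); After the difference (first − rest): starting from the 16.5×16 cube, the 20.5×27 cube at (13, 6.5) partially overlaps it — only the 33.25 mm² overlap (of its 553.50 mm²) is removed, clipping the outline — boundary = 65.00 mm; the cylinder at (6, 1.5) does not reach this height (z outside [0, 4.5]); After the difference (first − rest): none of the subtracted shapes is present at this height, so that combined region is unchanged — boundary = 65.00 mm; (whole slice rotated 85° about Z — lengths, areas and connectivity unchanged). So its perimeter = 65.00 mm. Layer 57 is larger (65.00 vs 60.63 mm).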